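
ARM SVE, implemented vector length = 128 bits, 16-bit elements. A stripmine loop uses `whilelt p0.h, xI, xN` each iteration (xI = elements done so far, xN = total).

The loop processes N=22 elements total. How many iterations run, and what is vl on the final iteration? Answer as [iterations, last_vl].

[iterations, last_vl] = [3, 6]

register lanes = 128/16 = 8
iterations = ceil(22/8) = 3; final-pass vl = 6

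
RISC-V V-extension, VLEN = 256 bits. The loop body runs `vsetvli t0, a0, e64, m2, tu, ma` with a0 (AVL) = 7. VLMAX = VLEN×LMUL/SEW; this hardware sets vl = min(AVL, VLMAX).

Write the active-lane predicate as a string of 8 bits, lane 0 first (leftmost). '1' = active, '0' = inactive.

predicate = 11111110

VLMAX = (256 × 2) / 64 = 8 lanes
AVL=7 ≤ VLMAX=8, so vl = 7
bits (lane 0 leftmost): 11111110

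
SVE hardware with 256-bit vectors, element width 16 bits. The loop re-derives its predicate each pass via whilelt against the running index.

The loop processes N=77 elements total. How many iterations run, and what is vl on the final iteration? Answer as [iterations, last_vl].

[iterations, last_vl] = [5, 13]

register lanes = 256/16 = 16
77 elements at 16/iter → 5 passes, remainder 13 on the last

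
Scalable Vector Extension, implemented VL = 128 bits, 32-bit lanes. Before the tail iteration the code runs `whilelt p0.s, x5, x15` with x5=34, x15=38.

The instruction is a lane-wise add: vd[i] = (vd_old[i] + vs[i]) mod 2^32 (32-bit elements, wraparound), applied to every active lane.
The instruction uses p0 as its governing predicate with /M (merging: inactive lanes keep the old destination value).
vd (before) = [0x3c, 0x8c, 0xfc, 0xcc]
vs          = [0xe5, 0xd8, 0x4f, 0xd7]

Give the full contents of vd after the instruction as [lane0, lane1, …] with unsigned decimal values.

lane count: 128 div 32 = 4
p0[j] = (34+j < 38); true for j=0..3 → 4 lanes set
lane  0: add(0x3c,0xe5) ⇒ 0x121
lane  1: add(0x8c,0xd8) ⇒ 0x164
lane  2: add(0xfc,0x4f) ⇒ 0x14b
lane  3: add(0xcc,0xd7) ⇒ 0x1a3

vd = [289, 356, 331, 419]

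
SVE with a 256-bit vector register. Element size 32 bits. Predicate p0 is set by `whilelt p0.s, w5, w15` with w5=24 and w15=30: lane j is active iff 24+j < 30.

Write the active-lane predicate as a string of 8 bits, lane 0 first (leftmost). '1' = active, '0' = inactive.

predicate = 11111100

register lanes = 256/32 = 8
whilelt: lane j active iff 24+j < 30 → j < 6 → 6 active
bits (lane 0 leftmost): 11111100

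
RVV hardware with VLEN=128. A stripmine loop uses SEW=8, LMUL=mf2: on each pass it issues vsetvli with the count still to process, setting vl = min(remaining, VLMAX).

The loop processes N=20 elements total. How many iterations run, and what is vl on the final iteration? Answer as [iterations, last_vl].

[iterations, last_vl] = [3, 4]

VLMAX = (128 × 1/2) / 8 = 8 lanes
iterations = ceil(20/8) = 3; final-pass vl = 4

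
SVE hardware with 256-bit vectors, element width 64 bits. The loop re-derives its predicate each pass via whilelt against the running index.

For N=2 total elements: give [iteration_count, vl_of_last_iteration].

[iterations, last_vl] = [1, 2]

register lanes = 256/64 = 4
2 elements at 4/iter → 1 passes, remainder 2 on the last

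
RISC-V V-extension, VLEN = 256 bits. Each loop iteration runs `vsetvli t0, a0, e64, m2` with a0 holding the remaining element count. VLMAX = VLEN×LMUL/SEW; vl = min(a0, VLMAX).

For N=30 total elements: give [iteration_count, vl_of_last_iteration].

[iterations, last_vl] = [4, 6]

VLMAX = (256 × 2) / 64 = 8 lanes
iterations = ceil(30/8) = 4; final-pass vl = 6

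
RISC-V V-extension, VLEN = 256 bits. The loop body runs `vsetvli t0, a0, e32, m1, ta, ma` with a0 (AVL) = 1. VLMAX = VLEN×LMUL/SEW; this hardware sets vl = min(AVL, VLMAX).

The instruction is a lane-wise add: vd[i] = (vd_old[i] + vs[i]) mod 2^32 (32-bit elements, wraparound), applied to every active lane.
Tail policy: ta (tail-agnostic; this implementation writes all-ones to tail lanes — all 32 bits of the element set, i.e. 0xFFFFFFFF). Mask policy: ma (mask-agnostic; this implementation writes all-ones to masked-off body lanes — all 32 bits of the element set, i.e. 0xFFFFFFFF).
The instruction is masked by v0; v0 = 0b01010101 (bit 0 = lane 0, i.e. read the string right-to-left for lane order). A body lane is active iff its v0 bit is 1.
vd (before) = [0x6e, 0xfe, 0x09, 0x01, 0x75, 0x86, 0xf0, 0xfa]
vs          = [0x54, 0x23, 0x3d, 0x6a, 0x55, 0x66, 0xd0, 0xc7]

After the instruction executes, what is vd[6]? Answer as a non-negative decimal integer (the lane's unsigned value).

VLMAX = VLEN×LMUL/SEW = 256×1/32 = 8
vl ← min(1, 8) = 1
lane  0: add(0x6e,0x54) ⇒ 0xc2
lane  1: tail/ones ⇒ 0xffffffff
lane  2: tail/ones ⇒ 0xffffffff
lane  3: tail/ones ⇒ 0xffffffff
lane  4: tail/ones ⇒ 0xffffffff
lane  5: tail/ones ⇒ 0xffffffff
lane  6: tail/ones ⇒ 0xffffffff
lane  7: tail/ones ⇒ 0xffffffff

vd[6] = 4294967295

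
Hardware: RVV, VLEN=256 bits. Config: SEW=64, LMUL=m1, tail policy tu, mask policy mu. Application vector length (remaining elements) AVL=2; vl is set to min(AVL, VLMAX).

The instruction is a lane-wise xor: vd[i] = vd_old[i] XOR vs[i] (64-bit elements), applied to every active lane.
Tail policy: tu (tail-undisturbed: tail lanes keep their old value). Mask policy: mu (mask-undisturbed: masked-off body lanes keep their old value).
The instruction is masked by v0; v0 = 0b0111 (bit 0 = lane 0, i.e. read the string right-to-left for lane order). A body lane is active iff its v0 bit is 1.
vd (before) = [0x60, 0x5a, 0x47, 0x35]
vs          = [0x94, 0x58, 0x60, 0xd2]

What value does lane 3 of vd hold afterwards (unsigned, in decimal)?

vd[3] = 53

lanes per group: 256·1/64 = 4
AVL=2 ≤ VLMAX=4, so vl = 2
vd[0] xor(0x60,0x94) -> 0xf4
vd[1] xor(0x5a,0x58) -> 0x02
vd[2] tail/keep -> 0x47
vd[3] tail/keep -> 0x35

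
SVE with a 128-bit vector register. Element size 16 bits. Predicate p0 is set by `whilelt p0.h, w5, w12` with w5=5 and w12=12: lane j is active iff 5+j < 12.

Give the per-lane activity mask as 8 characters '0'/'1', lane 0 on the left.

128-bit reg / 16-bit elem → 8 lanes
whilelt: lane j active iff 5+j < 12 → j < 7 → 7 active
bits (lane 0 leftmost): 11111110

predicate = 11111110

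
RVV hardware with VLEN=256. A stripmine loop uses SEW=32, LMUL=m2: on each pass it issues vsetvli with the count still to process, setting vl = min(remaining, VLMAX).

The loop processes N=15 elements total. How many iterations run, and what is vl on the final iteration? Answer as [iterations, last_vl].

lanes per group: 256·2/32 = 16
N=15: ⌈15/16⌉ = 1 iters; last vl = 15 − 0×16 = 15

[iterations, last_vl] = [1, 15]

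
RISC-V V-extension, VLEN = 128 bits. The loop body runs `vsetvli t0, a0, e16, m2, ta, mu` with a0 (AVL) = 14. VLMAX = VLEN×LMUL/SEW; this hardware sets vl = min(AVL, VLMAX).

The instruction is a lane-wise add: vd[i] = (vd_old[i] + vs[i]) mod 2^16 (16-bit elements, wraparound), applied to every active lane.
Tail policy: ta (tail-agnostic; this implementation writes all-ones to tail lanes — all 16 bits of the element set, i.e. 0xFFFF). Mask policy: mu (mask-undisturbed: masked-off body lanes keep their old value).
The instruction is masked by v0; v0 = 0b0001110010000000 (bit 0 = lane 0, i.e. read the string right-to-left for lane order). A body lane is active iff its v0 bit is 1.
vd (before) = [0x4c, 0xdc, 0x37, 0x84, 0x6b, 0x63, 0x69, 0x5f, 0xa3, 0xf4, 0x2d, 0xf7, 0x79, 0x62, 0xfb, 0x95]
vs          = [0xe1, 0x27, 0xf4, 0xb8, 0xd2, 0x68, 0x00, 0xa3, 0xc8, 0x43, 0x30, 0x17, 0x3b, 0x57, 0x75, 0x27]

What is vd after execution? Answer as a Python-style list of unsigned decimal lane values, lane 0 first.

lanes per group: 128·2/16 = 16
vl ← min(14, 16) = 14
lane  0: mask-off/keep ⇒ 0x4c
lane  1: mask-off/keep ⇒ 0xdc
lane  2: mask-off/keep ⇒ 0x37
lane  3: mask-off/keep ⇒ 0x84
lane  4: mask-off/keep ⇒ 0x6b
lane  5: mask-off/keep ⇒ 0x63
lane  6: mask-off/keep ⇒ 0x69
lane  7: add(0x5f,0xa3) ⇒ 0x102
lane  8: mask-off/keep ⇒ 0xa3
lane  9: mask-off/keep ⇒ 0xf4
lane 10: add(0x2d,0x30) ⇒ 0x5d
lane 11: add(0xf7,0x17) ⇒ 0x10e
lane 12: add(0x79,0x3b) ⇒ 0xb4
lane 13: mask-off/keep ⇒ 0x62
lane 14: tail/ones ⇒ 0xffff
lane 15: tail/ones ⇒ 0xffff

vd = [76, 220, 55, 132, 107, 99, 105, 258, 163, 244, 93, 270, 180, 98, 65535, 65535]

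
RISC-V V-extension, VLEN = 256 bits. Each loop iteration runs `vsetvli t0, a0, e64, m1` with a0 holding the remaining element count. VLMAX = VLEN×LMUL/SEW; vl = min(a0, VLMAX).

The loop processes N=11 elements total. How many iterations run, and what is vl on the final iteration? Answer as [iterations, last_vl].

[iterations, last_vl] = [3, 3]

VLMAX = VLEN×LMUL/SEW = 256×1/64 = 4
iterations = ceil(11/4) = 3; final-pass vl = 3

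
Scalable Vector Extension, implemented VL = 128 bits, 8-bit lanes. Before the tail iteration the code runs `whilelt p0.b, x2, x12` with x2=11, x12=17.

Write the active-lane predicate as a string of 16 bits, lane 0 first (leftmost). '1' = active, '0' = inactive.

predicate = 1111110000000000

128-bit reg / 8-bit elem → 16 lanes
whilelt: lane j active iff 11+j < 17 → j < 6 → 6 active
bits (lane 0 leftmost): 1111110000000000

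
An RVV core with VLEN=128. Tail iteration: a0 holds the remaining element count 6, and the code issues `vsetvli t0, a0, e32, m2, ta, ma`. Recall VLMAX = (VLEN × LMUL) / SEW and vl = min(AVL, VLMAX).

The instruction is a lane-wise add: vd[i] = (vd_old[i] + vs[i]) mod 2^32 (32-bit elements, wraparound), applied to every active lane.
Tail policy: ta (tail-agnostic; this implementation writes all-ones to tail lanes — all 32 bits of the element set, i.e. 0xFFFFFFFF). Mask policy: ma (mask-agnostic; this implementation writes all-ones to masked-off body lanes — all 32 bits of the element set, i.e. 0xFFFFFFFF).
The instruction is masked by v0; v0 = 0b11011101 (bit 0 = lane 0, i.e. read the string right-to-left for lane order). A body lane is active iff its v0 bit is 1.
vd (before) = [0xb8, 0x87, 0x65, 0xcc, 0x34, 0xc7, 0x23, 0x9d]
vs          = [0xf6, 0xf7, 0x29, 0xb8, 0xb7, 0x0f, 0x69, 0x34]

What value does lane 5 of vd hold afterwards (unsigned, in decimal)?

vd[5] = 4294967295

lanes per group: 128·2/32 = 8
vl = min(AVL, VLMAX) = min(6, 8) = 6
lane  0: add(0xb8,0xf6) ⇒ 0x1ae
lane  1: mask-off/ones ⇒ 0xffffffff
lane  2: add(0x65,0x29) ⇒ 0x8e
lane  3: add(0xcc,0xb8) ⇒ 0x184
lane  4: add(0x34,0xb7) ⇒ 0xeb
lane  5: mask-off/ones ⇒ 0xffffffff
lane  6: tail/ones ⇒ 0xffffffff
lane  7: tail/ones ⇒ 0xffffffff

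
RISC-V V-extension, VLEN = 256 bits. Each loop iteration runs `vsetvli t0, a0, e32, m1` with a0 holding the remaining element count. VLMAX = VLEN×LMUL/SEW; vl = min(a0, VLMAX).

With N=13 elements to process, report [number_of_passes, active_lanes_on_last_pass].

[iterations, last_vl] = [2, 5]

VLMAX = VLEN×LMUL/SEW = 256×1/32 = 8
13 elements at 8/iter → 2 passes, remainder 5 on the last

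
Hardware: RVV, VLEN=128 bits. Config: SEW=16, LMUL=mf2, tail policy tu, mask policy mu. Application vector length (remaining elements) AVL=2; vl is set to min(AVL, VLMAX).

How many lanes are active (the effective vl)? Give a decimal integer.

vl = 2

VLMAX = (128 × 1/2) / 16 = 4 lanes
vl = min(AVL, VLMAX) = min(2, 4) = 2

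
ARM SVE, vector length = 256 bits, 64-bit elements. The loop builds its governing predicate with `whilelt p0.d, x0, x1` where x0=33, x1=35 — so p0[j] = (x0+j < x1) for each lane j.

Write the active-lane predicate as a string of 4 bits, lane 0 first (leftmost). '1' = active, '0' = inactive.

predicate = 1100

lane count: 256 div 64 = 4
p0[j] = (33+j < 35); true for j=0..1 → 2 lanes set
bits (lane 0 leftmost): 1100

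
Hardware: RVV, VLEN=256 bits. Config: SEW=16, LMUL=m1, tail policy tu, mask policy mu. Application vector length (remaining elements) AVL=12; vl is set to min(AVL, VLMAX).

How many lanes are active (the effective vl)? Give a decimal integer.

vl = 12

VLMAX = VLEN×LMUL/SEW = 256×1/16 = 16
vl ← min(12, 16) = 12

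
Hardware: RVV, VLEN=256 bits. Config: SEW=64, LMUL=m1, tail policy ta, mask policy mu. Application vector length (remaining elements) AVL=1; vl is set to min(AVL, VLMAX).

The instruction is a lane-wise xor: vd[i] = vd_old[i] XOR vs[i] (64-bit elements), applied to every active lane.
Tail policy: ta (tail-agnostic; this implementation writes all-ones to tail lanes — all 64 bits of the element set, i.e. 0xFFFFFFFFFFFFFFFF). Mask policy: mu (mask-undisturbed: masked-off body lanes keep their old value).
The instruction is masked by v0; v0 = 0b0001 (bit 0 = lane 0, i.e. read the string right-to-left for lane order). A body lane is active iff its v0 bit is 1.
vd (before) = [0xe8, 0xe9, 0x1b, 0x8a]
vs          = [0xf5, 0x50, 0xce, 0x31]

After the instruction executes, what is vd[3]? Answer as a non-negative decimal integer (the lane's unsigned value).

VLMAX = VLEN×LMUL/SEW = 256×1/64 = 4
vl ← min(1, 4) = 1
  i=0: xor(0xe8,0xf5) → 29
  i=1: tail/ones → 18446744073709551615
  i=2: tail/ones → 18446744073709551615
  i=3: tail/ones → 18446744073709551615

vd[3] = 18446744073709551615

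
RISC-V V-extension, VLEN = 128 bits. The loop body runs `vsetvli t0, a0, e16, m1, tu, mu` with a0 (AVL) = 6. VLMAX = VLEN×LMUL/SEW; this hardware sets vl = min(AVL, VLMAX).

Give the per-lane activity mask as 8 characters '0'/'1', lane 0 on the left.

predicate = 11111100

lanes per group: 128·1/16 = 8
vl = min(AVL, VLMAX) = min(6, 8) = 6
bits (lane 0 leftmost): 11111100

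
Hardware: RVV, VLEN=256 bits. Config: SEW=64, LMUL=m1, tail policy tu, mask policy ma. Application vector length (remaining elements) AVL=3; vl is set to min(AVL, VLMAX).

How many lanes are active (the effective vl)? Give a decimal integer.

lanes per group: 256·1/64 = 4
vl = min(AVL, VLMAX) = min(3, 4) = 3

vl = 3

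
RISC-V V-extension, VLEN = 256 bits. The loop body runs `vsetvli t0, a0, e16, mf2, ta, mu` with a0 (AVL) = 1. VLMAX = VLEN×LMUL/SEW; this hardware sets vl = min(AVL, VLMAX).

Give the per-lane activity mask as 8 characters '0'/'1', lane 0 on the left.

predicate = 10000000

lanes per group: 256·1/2/16 = 8
vl = min(AVL, VLMAX) = min(1, 8) = 1
bits (lane 0 leftmost): 10000000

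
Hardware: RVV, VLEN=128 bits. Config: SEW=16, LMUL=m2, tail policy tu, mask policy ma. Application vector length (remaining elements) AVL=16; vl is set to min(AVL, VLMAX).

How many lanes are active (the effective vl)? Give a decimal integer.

lanes per group: 128·2/16 = 16
vl ← min(16, 16) = 16

vl = 16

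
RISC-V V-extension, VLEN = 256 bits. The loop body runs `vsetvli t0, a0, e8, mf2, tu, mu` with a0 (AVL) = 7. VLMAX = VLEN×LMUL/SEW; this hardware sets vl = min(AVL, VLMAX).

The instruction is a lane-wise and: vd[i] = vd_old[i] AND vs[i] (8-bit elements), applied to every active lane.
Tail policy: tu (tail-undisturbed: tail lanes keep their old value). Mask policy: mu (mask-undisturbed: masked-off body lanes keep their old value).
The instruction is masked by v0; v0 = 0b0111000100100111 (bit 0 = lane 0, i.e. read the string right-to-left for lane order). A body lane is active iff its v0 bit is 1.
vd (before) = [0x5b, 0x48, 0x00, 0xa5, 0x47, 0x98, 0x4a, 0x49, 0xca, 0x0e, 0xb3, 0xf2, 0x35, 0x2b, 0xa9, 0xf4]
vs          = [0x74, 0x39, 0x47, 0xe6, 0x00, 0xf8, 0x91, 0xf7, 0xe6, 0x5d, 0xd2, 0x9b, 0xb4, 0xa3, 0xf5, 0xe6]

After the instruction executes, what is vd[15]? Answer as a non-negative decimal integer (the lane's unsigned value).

VLMAX = VLEN×LMUL/SEW = 256×1/2/8 = 16
vl ← min(7, 16) = 7
[0] and(0x5b,0x74) = 0x50
[1] and(0x48,0x39) = 0x08
[2] and(0x00,0x47) = 0x00
[3] mask-off/keep = 0xa5
[4] mask-off/keep = 0x47
[5] and(0x98,0xf8) = 0x98
[6] mask-off/keep = 0x4a
[7] tail/keep = 0x49
[8] tail/keep = 0xca
[9] tail/keep = 0x0e
[10] tail/keep = 0xb3
[11] tail/keep = 0xf2
[12] tail/keep = 0x35
[13] tail/keep = 0x2b
[14] tail/keep = 0xa9
[15] tail/keep = 0xf4

vd[15] = 244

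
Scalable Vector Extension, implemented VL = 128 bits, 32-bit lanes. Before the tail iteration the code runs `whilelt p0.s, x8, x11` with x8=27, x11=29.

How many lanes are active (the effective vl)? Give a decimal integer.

lane count: 128 div 32 = 4
active while 27+j < 29, i.e. j ∈ [0,2) capped at 4 ⇒ 2

vl = 2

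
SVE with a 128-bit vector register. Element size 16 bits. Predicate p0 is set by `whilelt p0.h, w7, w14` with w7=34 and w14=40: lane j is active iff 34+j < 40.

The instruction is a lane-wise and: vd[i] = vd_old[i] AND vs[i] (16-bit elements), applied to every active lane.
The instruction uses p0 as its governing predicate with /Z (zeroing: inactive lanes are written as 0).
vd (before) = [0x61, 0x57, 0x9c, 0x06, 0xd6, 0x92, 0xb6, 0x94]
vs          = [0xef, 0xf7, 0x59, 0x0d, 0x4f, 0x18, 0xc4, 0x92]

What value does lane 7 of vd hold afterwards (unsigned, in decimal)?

lane count: 128 div 16 = 8
whilelt: lane j active iff 34+j < 40 → j < 6 → 6 active
vd[0] and(0x61,0xef) -> 0x61
vd[1] and(0x57,0xf7) -> 0x57
vd[2] and(0x9c,0x59) -> 0x18
vd[3] and(0x06,0x0d) -> 0x04
vd[4] and(0xd6,0x4f) -> 0x46
vd[5] and(0x92,0x18) -> 0x10
vd[6] tail/zero -> 0x00
vd[7] tail/zero -> 0x00

vd[7] = 0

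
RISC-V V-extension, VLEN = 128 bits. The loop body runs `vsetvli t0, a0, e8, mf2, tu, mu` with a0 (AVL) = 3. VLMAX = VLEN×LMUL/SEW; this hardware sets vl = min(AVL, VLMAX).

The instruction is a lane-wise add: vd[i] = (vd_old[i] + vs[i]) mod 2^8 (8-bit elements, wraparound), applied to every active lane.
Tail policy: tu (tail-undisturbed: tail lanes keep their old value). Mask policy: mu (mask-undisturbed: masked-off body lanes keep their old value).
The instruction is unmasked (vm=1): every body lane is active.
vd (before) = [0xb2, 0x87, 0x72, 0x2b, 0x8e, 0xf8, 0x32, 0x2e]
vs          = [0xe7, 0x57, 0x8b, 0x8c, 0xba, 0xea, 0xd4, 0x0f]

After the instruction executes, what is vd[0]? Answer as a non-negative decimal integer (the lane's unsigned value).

vd[0] = 153

VLMAX = (128 × 1/2) / 8 = 8 lanes
AVL=3 ≤ VLMAX=8, so vl = 3
  i=0: add(0xb2,0xe7) → 153
  i=1: add(0x87,0x57) → 222
  i=2: add(0x72,0x8b) → 253
  i=3: tail/keep → 43
  i=4: tail/keep → 142
  i=5: tail/keep → 248
  i=6: tail/keep → 50
  i=7: tail/keep → 46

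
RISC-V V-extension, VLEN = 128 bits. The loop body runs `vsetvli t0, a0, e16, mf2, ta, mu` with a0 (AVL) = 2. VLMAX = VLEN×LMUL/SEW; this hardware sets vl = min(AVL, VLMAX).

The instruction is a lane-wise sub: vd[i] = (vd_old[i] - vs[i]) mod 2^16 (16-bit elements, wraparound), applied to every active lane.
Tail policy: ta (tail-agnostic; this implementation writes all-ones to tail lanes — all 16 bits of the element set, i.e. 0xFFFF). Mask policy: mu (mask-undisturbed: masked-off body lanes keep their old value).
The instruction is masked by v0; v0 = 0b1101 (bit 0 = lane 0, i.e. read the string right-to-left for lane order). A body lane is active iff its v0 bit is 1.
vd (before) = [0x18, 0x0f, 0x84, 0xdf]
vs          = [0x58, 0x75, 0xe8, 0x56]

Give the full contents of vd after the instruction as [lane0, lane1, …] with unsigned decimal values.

lanes per group: 128·1/2/16 = 4
vl ← min(2, 4) = 2
[0] sub(0x18,0x58) = 0xffc0
[1] mask-off/keep = 0x0f
[2] tail/ones = 0xffff
[3] tail/ones = 0xffff

vd = [65472, 15, 65535, 65535]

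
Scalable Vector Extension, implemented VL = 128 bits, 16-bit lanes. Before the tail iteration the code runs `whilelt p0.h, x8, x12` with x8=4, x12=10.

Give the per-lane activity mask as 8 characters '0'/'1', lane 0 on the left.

128-bit reg / 16-bit elem → 8 lanes
active while 4+j < 10, i.e. j ∈ [0,6) capped at 8 ⇒ 6
bits (lane 0 leftmost): 11111100

predicate = 11111100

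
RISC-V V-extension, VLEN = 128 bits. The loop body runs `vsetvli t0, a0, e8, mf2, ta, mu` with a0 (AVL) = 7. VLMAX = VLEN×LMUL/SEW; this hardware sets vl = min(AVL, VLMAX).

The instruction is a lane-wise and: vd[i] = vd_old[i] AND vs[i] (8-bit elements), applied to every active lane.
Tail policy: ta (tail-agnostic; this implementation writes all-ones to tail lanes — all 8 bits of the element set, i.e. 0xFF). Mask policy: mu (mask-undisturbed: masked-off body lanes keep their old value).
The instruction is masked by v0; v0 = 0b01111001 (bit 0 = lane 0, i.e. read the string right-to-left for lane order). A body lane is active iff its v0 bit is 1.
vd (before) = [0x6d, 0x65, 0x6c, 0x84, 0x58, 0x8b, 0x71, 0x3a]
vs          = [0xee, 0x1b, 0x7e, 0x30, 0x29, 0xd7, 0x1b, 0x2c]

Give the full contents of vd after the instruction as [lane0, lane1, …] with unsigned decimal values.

vd = [108, 101, 108, 0, 8, 131, 17, 255]

VLMAX = (128 × 1/2) / 8 = 8 lanes
vl ← min(7, 8) = 7
lane  0: and(0x6d,0xee) ⇒ 0x6c
lane  1: mask-off/keep ⇒ 0x65
lane  2: mask-off/keep ⇒ 0x6c
lane  3: and(0x84,0x30) ⇒ 0x00
lane  4: and(0x58,0x29) ⇒ 0x08
lane  5: and(0x8b,0xd7) ⇒ 0x83
lane  6: and(0x71,0x1b) ⇒ 0x11
lane  7: tail/ones ⇒ 0xff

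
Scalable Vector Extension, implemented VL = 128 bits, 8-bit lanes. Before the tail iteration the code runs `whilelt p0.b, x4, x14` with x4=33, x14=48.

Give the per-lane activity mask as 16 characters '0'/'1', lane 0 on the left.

predicate = 1111111111111110

register lanes = 128/8 = 16
p0[j] = (33+j < 48); true for j=0..14 → 15 lanes set
bits (lane 0 leftmost): 1111111111111110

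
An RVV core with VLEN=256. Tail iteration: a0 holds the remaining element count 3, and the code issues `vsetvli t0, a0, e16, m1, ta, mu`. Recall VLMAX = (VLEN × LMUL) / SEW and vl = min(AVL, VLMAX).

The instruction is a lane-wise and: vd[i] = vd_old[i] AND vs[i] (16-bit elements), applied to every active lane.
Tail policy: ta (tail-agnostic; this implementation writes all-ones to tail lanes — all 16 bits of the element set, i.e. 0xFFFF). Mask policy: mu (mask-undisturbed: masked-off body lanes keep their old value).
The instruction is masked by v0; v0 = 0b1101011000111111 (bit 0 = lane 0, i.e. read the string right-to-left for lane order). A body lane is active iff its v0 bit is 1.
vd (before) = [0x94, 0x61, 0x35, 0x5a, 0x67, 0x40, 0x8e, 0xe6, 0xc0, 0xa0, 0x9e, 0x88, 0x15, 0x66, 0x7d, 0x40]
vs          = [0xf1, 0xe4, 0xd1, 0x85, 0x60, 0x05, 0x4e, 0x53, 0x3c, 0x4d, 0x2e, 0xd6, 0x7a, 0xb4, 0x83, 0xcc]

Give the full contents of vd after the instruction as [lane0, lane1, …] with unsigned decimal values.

VLMAX = VLEN×LMUL/SEW = 256×1/16 = 16
vl = min(AVL, VLMAX) = min(3, 16) = 3
  i=0: and(0x94,0xf1) → 144
  i=1: and(0x61,0xe4) → 96
  i=2: and(0x35,0xd1) → 17
  i=3: tail/ones → 65535
  i=4: tail/ones → 65535
  i=5: tail/ones → 65535
  i=6: tail/ones → 65535
  i=7: tail/ones → 65535
  i=8: tail/ones → 65535
  i=9: tail/ones → 65535
  i=10: tail/ones → 65535
  i=11: tail/ones → 65535
  i=12: tail/ones → 65535
  i=13: tail/ones → 65535
  i=14: tail/ones → 65535
  i=15: tail/ones → 65535

vd = [144, 96, 17, 65535, 65535, 65535, 65535, 65535, 65535, 65535, 65535, 65535, 65535, 65535, 65535, 65535]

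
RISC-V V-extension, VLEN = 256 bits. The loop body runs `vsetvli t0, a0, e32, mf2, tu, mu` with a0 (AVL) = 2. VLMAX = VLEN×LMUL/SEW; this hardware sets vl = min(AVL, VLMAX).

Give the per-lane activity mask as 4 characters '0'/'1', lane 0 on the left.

VLMAX = VLEN×LMUL/SEW = 256×1/2/32 = 4
vl = min(AVL, VLMAX) = min(2, 4) = 2
bits (lane 0 leftmost): 1100

predicate = 1100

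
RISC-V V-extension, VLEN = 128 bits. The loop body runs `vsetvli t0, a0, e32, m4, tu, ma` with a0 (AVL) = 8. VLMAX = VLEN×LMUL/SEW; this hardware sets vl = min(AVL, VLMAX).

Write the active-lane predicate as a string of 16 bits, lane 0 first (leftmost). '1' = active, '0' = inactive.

lanes per group: 128·4/32 = 16
AVL=8 ≤ VLMAX=16, so vl = 8
bits (lane 0 leftmost): 1111111100000000

predicate = 1111111100000000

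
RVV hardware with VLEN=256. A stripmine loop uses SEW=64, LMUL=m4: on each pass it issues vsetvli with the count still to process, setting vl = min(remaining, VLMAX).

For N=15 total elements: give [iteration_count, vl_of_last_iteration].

[iterations, last_vl] = [1, 15]

lanes per group: 256·4/64 = 16
iterations = ceil(15/16) = 1; final-pass vl = 15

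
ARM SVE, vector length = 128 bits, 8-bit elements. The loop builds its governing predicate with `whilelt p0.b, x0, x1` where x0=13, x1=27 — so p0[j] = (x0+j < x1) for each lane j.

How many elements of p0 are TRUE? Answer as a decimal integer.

vl = 14

lane count: 128 div 8 = 16
active while 13+j < 27, i.e. j ∈ [0,14) capped at 16 ⇒ 14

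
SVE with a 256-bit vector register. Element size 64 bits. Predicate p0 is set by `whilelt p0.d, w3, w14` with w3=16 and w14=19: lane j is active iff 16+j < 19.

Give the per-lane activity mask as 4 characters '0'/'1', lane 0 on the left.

predicate = 1110

register lanes = 256/64 = 4
p0[j] = (16+j < 19); true for j=0..2 → 3 lanes set
bits (lane 0 leftmost): 1110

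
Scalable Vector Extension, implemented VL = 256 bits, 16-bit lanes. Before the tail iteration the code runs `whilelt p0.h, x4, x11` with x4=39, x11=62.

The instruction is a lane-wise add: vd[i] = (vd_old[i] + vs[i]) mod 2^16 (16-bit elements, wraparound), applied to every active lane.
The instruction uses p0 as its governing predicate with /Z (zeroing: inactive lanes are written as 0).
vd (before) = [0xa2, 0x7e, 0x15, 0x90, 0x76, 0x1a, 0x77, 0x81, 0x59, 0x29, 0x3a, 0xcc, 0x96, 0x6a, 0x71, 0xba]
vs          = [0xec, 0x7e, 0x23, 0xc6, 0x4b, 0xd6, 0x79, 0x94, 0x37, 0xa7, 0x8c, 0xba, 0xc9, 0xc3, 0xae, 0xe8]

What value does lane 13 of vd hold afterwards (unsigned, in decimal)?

register lanes = 256/16 = 16
p0[j] = (39+j < 62); true for j=0..15 → 16 lanes set
vd[0] add(0xa2,0xec) -> 0x18e
vd[1] add(0x7e,0x7e) -> 0xfc
vd[2] add(0x15,0x23) -> 0x38
vd[3] add(0x90,0xc6) -> 0x156
vd[4] add(0x76,0x4b) -> 0xc1
vd[5] add(0x1a,0xd6) -> 0xf0
vd[6] add(0x77,0x79) -> 0xf0
vd[7] add(0x81,0x94) -> 0x115
vd[8] add(0x59,0x37) -> 0x90
vd[9] add(0x29,0xa7) -> 0xd0
vd[10] add(0x3a,0x8c) -> 0xc6
vd[11] add(0xcc,0xba) -> 0x186
vd[12] add(0x96,0xc9) -> 0x15f
vd[13] add(0x6a,0xc3) -> 0x12d
vd[14] add(0x71,0xae) -> 0x11f
vd[15] add(0xba,0xe8) -> 0x1a2

vd[13] = 301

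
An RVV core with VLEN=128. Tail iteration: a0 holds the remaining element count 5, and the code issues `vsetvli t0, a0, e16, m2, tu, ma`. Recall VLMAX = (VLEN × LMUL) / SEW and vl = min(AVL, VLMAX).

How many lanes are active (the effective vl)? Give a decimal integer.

vl = 5

VLMAX = (128 × 2) / 16 = 16 lanes
vl = min(AVL, VLMAX) = min(5, 16) = 5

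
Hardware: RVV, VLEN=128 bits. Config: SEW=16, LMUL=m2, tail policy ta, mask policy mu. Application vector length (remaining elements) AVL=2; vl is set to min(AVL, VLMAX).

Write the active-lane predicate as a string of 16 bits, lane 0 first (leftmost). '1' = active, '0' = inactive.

predicate = 1100000000000000

lanes per group: 128·2/16 = 16
vl = min(AVL, VLMAX) = min(2, 16) = 2
bits (lane 0 leftmost): 1100000000000000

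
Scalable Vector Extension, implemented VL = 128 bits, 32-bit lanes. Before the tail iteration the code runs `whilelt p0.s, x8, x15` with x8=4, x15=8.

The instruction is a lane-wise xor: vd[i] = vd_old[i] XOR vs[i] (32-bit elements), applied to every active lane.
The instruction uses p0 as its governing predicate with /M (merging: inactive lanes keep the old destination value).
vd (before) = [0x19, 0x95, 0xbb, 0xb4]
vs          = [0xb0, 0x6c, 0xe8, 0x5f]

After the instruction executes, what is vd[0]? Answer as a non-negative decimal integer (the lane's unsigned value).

lane count: 128 div 32 = 4
active while 4+j < 8, i.e. j ∈ [0,4) capped at 4 ⇒ 4
  i=0: xor(0x19,0xb0) → 169
  i=1: xor(0x95,0x6c) → 249
  i=2: xor(0xbb,0xe8) → 83
  i=3: xor(0xb4,0x5f) → 235

vd[0] = 169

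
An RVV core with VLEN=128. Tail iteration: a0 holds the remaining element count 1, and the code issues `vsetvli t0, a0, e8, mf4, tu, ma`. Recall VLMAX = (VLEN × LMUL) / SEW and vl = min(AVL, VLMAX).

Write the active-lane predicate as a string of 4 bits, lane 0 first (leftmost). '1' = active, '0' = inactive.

predicate = 1000

VLMAX = VLEN×LMUL/SEW = 128×1/4/8 = 4
vl ← min(1, 4) = 1
bits (lane 0 leftmost): 1000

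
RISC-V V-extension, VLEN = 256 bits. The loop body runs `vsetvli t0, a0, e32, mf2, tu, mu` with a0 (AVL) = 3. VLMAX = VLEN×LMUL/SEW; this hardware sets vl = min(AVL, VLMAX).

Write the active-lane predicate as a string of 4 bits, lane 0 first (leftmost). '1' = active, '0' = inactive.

predicate = 1110

VLMAX = (256 × 1/2) / 32 = 4 lanes
vl = min(AVL, VLMAX) = min(3, 4) = 3
bits (lane 0 leftmost): 1110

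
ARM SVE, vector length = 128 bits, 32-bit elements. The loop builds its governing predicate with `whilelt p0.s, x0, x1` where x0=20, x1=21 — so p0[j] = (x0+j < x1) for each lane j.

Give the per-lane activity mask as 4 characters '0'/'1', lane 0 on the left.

lane count: 128 div 32 = 4
whilelt: lane j active iff 20+j < 21 → j < 1 → 1 active
bits (lane 0 leftmost): 1000

predicate = 1000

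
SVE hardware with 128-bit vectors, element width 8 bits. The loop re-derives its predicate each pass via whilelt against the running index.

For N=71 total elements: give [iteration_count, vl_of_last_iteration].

[iterations, last_vl] = [5, 7]

register lanes = 128/8 = 16
71 elements at 16/iter → 5 passes, remainder 7 on the last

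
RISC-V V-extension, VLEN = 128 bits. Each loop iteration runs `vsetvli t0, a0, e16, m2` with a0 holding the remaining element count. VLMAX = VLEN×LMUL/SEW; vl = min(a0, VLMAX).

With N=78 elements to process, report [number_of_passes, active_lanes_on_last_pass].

lanes per group: 128·2/16 = 16
78 elements at 16/iter → 5 passes, remainder 14 on the last

[iterations, last_vl] = [5, 14]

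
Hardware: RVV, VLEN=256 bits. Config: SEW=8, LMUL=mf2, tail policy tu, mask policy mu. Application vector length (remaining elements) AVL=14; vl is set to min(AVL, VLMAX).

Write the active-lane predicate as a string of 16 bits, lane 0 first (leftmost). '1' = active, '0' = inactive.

predicate = 1111111111111100

VLMAX = VLEN×LMUL/SEW = 256×1/2/8 = 16
AVL=14 ≤ VLMAX=16, so vl = 14
bits (lane 0 leftmost): 1111111111111100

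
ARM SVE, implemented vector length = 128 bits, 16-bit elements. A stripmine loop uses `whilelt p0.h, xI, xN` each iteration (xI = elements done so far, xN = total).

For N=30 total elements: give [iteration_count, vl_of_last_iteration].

128-bit reg / 16-bit elem → 8 lanes
30 elements at 8/iter → 4 passes, remainder 6 on the last

[iterations, last_vl] = [4, 6]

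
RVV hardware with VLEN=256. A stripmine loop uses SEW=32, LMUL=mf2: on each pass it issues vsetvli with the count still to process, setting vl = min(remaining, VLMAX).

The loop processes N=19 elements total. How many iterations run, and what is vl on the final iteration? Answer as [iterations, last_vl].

[iterations, last_vl] = [5, 3]

VLMAX = VLEN×LMUL/SEW = 256×1/2/32 = 4
19 elements at 4/iter → 5 passes, remainder 3 on the last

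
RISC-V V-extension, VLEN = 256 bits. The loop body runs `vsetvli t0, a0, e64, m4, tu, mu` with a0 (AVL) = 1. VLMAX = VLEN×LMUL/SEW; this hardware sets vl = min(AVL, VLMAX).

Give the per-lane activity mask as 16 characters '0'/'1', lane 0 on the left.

lanes per group: 256·4/64 = 16
vl = min(AVL, VLMAX) = min(1, 16) = 1
bits (lane 0 leftmost): 1000000000000000

predicate = 1000000000000000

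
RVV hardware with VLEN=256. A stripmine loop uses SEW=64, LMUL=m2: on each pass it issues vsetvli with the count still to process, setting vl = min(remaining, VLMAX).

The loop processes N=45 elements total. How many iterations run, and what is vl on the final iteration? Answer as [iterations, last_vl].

[iterations, last_vl] = [6, 5]

VLMAX = VLEN×LMUL/SEW = 256×2/64 = 8
N=45: ⌈45/8⌉ = 6 iters; last vl = 45 − 5×8 = 5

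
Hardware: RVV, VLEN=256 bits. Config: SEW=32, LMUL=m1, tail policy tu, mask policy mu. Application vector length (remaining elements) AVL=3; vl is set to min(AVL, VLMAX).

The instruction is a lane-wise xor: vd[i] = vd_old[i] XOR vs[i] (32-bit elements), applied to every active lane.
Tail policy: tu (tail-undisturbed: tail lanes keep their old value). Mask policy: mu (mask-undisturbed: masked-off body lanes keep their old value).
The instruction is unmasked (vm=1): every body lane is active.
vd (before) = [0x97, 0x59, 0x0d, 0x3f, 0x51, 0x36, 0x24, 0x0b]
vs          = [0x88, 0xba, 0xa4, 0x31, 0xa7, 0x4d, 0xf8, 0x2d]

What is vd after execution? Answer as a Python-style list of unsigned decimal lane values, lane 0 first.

vd = [31, 227, 169, 63, 81, 54, 36, 11]

VLMAX = (256 × 1) / 32 = 8 lanes
vl = min(AVL, VLMAX) = min(3, 8) = 3
[0] xor(0x97,0x88) = 0x1f
[1] xor(0x59,0xba) = 0xe3
[2] xor(0x0d,0xa4) = 0xa9
[3] tail/keep = 0x3f
[4] tail/keep = 0x51
[5] tail/keep = 0x36
[6] tail/keep = 0x24
[7] tail/keep = 0x0b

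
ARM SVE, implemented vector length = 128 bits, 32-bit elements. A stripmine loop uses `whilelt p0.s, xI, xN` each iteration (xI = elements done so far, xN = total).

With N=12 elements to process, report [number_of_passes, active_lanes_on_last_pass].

register lanes = 128/32 = 4
iterations = ceil(12/4) = 3; final-pass vl = 4

[iterations, last_vl] = [3, 4]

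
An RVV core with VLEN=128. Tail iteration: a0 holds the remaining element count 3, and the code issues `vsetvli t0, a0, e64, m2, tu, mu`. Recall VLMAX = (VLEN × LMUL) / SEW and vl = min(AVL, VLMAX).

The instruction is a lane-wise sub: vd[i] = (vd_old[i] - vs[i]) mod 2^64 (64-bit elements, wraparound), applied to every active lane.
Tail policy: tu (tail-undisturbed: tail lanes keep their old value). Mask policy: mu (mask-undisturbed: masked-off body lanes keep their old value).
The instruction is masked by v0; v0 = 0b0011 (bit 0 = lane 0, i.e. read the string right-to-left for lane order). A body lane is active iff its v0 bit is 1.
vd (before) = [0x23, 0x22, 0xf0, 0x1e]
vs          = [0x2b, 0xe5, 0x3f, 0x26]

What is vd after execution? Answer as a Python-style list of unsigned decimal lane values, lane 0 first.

vd = [18446744073709551608, 18446744073709551421, 240, 30]

VLMAX = VLEN×LMUL/SEW = 128×2/64 = 4
vl ← min(3, 4) = 3
  i=0: sub(0x23,0x2b) → 18446744073709551608
  i=1: sub(0x22,0xe5) → 18446744073709551421
  i=2: mask-off/keep → 240
  i=3: tail/keep → 30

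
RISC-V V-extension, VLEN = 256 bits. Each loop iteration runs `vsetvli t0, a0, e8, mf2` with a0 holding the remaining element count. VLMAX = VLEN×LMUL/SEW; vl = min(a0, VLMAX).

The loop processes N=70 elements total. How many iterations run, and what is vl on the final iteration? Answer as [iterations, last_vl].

[iterations, last_vl] = [5, 6]

lanes per group: 256·1/2/8 = 16
70 elements at 16/iter → 5 passes, remainder 6 on the last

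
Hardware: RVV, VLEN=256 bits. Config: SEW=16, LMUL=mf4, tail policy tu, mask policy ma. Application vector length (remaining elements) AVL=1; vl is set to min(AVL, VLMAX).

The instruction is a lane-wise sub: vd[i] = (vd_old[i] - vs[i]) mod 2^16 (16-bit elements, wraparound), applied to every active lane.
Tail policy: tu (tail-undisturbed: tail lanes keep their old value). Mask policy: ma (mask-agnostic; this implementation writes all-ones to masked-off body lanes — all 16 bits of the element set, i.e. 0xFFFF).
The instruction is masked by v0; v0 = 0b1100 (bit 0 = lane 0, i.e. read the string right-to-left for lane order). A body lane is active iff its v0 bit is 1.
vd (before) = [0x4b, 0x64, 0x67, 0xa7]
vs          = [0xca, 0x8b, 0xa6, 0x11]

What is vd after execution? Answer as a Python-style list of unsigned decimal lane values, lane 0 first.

vd = [65535, 100, 103, 167]

VLMAX = (256 × 1/4) / 16 = 4 lanes
vl = min(AVL, VLMAX) = min(1, 4) = 1
vd[0] mask-off/ones -> 0xffff
vd[1] tail/keep -> 0x64
vd[2] tail/keep -> 0x67
vd[3] tail/keep -> 0xa7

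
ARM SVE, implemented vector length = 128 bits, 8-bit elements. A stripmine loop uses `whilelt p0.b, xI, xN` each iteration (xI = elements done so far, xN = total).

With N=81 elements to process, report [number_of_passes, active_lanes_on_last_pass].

[iterations, last_vl] = [6, 1]

register lanes = 128/8 = 16
N=81: ⌈81/16⌉ = 6 iters; last vl = 81 − 5×16 = 1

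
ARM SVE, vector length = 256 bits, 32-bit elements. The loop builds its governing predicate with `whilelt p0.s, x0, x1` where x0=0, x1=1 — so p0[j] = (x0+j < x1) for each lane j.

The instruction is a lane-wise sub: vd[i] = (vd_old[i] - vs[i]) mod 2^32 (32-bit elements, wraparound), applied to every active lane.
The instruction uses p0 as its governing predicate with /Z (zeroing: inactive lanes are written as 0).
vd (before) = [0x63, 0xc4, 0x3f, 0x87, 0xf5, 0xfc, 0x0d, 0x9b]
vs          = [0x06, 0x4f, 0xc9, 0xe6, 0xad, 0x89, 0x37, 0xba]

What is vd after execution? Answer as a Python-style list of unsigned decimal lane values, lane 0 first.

vd = [93, 0, 0, 0, 0, 0, 0, 0]

register lanes = 256/32 = 8
active while 0+j < 1, i.e. j ∈ [0,1) capped at 8 ⇒ 1
  i=0: sub(0x63,0x06) → 93
  i=1: tail/zero → 0
  i=2: tail/zero → 0
  i=3: tail/zero → 0
  i=4: tail/zero → 0
  i=5: tail/zero → 0
  i=6: tail/zero → 0
  i=7: tail/zero → 0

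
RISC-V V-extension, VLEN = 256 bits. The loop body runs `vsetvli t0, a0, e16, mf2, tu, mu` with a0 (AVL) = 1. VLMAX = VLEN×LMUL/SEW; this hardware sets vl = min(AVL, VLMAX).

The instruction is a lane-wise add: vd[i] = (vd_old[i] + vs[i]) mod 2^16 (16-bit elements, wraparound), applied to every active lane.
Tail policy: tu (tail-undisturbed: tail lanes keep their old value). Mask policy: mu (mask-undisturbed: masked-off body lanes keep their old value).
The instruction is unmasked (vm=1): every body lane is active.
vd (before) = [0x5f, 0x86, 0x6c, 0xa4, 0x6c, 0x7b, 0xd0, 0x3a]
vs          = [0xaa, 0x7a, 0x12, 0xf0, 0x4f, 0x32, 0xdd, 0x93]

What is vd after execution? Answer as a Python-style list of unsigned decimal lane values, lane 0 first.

VLMAX = (256 × 1/2) / 16 = 8 lanes
AVL=1 ≤ VLMAX=8, so vl = 1
[0] add(0x5f,0xaa) = 0x109
[1] tail/keep = 0x86
[2] tail/keep = 0x6c
[3] tail/keep = 0xa4
[4] tail/keep = 0x6c
[5] tail/keep = 0x7b
[6] tail/keep = 0xd0
[7] tail/keep = 0x3a

vd = [265, 134, 108, 164, 108, 123, 208, 58]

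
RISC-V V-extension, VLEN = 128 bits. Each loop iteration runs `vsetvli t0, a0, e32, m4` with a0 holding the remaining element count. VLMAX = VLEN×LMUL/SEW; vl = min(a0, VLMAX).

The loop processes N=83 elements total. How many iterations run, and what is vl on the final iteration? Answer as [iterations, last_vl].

[iterations, last_vl] = [6, 3]

VLMAX = VLEN×LMUL/SEW = 128×4/32 = 16
83 elements at 16/iter → 6 passes, remainder 3 on the last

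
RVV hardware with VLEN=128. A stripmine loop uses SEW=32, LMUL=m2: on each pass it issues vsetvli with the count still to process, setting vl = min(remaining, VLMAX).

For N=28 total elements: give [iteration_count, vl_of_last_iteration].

VLMAX = (128 × 2) / 32 = 8 lanes
iterations = ceil(28/8) = 4; final-pass vl = 4

[iterations, last_vl] = [4, 4]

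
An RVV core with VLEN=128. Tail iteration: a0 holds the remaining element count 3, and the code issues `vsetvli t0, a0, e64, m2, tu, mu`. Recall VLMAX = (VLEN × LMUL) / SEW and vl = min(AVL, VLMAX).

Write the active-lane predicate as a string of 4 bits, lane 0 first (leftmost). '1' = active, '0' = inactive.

predicate = 1110

lanes per group: 128·2/64 = 4
vl = min(AVL, VLMAX) = min(3, 4) = 3
bits (lane 0 leftmost): 1110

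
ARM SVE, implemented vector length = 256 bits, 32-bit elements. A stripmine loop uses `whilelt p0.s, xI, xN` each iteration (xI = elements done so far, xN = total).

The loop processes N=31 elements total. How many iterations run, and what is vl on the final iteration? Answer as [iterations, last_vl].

[iterations, last_vl] = [4, 7]

256-bit reg / 32-bit elem → 8 lanes
N=31: ⌈31/8⌉ = 4 iters; last vl = 31 − 3×8 = 7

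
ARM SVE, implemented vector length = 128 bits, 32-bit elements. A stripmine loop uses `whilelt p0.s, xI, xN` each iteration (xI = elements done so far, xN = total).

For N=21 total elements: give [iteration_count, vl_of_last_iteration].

[iterations, last_vl] = [6, 1]

register lanes = 128/32 = 4
N=21: ⌈21/4⌉ = 6 iters; last vl = 21 − 5×4 = 1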